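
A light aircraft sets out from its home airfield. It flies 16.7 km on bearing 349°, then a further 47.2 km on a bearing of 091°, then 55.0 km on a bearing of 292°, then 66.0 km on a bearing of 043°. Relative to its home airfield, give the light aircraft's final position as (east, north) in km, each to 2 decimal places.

Leg 1 (349°, 16.7 km): east 16.7 sin 349° = -3.19, north 16.7 cos 349° = 16.39
Leg 2 (091°, 47.2 km): east 47.2 sin 91° = 47.19, north 47.2 cos 91° = -0.82
Leg 3 (292°, 55.0 km): east 55.0 sin 292° = -51.00, north 55.0 cos 292° = 20.60
Leg 4 (043°, 66.0 km): east 66.0 sin 43° = 45.01, north 66.0 cos 43° = 48.27
Summing: 38.02 km east, 84.44 km north → (38.02, 84.44).

(38.02, 84.44)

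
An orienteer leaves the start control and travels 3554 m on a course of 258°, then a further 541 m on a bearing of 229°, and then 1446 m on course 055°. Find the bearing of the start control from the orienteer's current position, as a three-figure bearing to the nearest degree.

Leg 1 (258°, 3554 m): east 3554 sin 258° = -3476.34, north 3554 cos 258° = -738.92
Leg 2 (229°, 541 m): east 541 sin 229° = -408.30, north 541 cos 229° = -354.93
Leg 3 (055°, 1446 m): east 1446 sin 55° = 1184.49, north 1446 cos 55° = 829.39
Net displacement: -2700.14 east, -264.45 north. Direction back to start is (2700.14, 264.45): bearing = atan2(2700.14, 264.45) mod 360° = 84.41° ≈ 084°.

084°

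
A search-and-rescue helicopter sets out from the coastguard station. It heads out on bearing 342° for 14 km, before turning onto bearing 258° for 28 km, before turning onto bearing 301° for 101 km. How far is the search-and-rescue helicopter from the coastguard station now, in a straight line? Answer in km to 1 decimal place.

132.4 km

Leg 1 (342°, 14 km): east 14 sin 342° = -4.33, north 14 cos 342° = 13.31
Leg 2 (258°, 28 km): east 28 sin 258° = -27.39, north 28 cos 258° = -5.82
Leg 3 (301°, 101 km): east 101 sin 301° = -86.57, north 101 cos 301° = 52.02
Net: -118.29 east, 59.51 north. Distance = √((-118.29)² + (59.51)²) = 132.415 km.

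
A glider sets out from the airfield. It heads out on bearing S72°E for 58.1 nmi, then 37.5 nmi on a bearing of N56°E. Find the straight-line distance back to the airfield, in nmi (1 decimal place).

Leg 1 (S72°E, 58.1 nmi): east 58.1 sin 108° = 55.26, north 58.1 cos 108° = -17.95
Leg 2 (N56°E, 37.5 nmi): east 37.5 sin 56° = 31.09, north 37.5 cos 56° = 20.97
Net: 86.35 east, 3.02 north. Distance = √((86.35)² + (3.02)²) = 86.398 nmi.

86.4 nmi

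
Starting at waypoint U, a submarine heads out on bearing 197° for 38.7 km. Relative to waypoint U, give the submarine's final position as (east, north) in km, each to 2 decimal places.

(-11.31, -37.01)

Leg 1 (197°, 38.7 km): east 38.7 sin 197° = -11.31, north 38.7 cos 197° = -37.01
Summing: -11.31 km east, -37.01 km north → (-11.31, -37.01).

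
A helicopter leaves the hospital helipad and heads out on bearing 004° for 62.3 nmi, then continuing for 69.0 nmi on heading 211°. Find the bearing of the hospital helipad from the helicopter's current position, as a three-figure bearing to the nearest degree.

096°

Leg 1 (004°, 62.3 nmi): east 62.3 sin 4° = 4.35, north 62.3 cos 4° = 62.15
Leg 2 (211°, 69.0 nmi): east 69.0 sin 211° = -35.54, north 69.0 cos 211° = -59.14
Net displacement: -31.19 east, 3.00 north. Direction back to start is (31.19, -3.00): bearing = atan2(31.19, -3.00) mod 360° = 95.50° ≈ 096°.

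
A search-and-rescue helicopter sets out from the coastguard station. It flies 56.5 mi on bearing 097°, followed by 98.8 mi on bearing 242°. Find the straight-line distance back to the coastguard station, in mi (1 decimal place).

Leg 1 (097°, 56.5 mi): east 56.5 sin 97° = 56.08, north 56.5 cos 97° = -6.89
Leg 2 (242°, 98.8 mi): east 98.8 sin 242° = -87.24, north 98.8 cos 242° = -46.38
Net: -31.16 east, -53.27 north. Distance = √((-31.16)² + (-53.27)²) = 61.712 mi.

61.7 mi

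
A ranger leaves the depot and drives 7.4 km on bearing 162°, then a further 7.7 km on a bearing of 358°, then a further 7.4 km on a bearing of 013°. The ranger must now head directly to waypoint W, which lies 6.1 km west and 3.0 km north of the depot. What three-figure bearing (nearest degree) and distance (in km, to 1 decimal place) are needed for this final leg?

244°, 10.9 km

Leg 1 (162°, 7.4 km): east 7.4 sin 162° = 2.29, north 7.4 cos 162° = -7.04
Leg 2 (358°, 7.7 km): east 7.7 sin 358° = -0.27, north 7.7 cos 358° = 7.70
Leg 3 (013°, 7.4 km): east 7.4 sin 13° = 1.66, north 7.4 cos 13° = 7.21
Current position: (3.68, 7.87). Target: (-6.1, 3.0). Remaining: Δeast = -9.78, Δnorth = -4.87.
Bearing = atan2(-9.78, -4.87) mod 360° = 243.55°; distance = √((-9.78)² + (-4.87)²) = 10.927 km.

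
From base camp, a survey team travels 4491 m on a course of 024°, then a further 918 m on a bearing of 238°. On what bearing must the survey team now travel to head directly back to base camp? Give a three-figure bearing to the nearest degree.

196°

Leg 1 (024°, 4491 m): east 4491 sin 24° = 1826.65, north 4491 cos 24° = 4102.73
Leg 2 (238°, 918 m): east 918 sin 238° = -778.51, north 918 cos 238° = -486.47
Net displacement: 1048.15 east, 3616.27 north. Direction back to start is (-1048.15, -3616.27): bearing = atan2(-1048.15, -3616.27) mod 360° = 196.16° ≈ 196°.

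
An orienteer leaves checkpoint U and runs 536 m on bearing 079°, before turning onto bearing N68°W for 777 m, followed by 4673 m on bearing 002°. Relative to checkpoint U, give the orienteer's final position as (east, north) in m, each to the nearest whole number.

Leg 1 (079°, 536 m): east 536 sin 79° = 526.15, north 536 cos 79° = 102.27
Leg 2 (N68°W, 777 m): east 777 sin 292° = -720.42, north 777 cos 292° = 291.07
Leg 3 (002°, 4673 m): east 4673 sin 2° = 163.09, north 4673 cos 2° = 4670.15
Summing: -31.18 m east, 5063.50 m north → (-31, 5063).

(-31, 5063)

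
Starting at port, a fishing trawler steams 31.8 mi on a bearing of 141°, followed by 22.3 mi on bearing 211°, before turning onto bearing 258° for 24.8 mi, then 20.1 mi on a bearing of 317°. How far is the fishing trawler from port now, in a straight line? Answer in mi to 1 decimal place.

Leg 1 (141°, 31.8 mi): east 31.8 sin 141° = 20.01, north 31.8 cos 141° = -24.71
Leg 2 (211°, 22.3 mi): east 22.3 sin 211° = -11.49, north 22.3 cos 211° = -19.11
Leg 3 (258°, 24.8 mi): east 24.8 sin 258° = -24.26, north 24.8 cos 258° = -5.16
Leg 4 (317°, 20.1 mi): east 20.1 sin 317° = -13.71, north 20.1 cos 317° = 14.70
Net: -29.44 east, -34.28 north. Distance = √((-29.44)² + (-34.28)²) = 45.189 mi.

45.2 mi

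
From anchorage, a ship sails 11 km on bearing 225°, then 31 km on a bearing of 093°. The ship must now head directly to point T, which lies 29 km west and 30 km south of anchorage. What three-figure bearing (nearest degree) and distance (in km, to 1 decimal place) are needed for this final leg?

248°, 56.1 km

Leg 1 (225°, 11 km): east 11 sin 225° = -7.78, north 11 cos 225° = -7.78
Leg 2 (093°, 31 km): east 31 sin 93° = 30.96, north 31 cos 93° = -1.62
Current position: (23.18, -9.40). Target: (-29, -30). Remaining: Δeast = -52.18, Δnorth = -20.60.
Bearing = atan2(-52.18, -20.60) mod 360° = 248.46°; distance = √((-52.18)² + (-20.60)²) = 56.098 km.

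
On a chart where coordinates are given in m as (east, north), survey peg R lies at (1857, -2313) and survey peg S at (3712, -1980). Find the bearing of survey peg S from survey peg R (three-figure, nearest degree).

080°

Δeast = 3712 − 1857 = 1855.00; Δnorth = -1980 − -2313 = 333.00.
Bearing = atan2(Δeast, Δnorth) mod 360° = 79.82° ≈ 080°.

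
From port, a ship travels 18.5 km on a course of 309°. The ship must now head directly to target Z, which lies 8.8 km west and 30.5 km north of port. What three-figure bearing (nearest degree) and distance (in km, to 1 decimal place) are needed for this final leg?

Leg 1 (309°, 18.5 km): east 18.5 sin 309° = -14.38, north 18.5 cos 309° = 11.64
Current position: (-14.38, 11.64). Target: (-8.8, 30.5). Remaining: Δeast = 5.58, Δnorth = 18.86.
Bearing = atan2(5.58, 18.86) mod 360° = 16.48°; distance = √((5.58)² + (18.86)²) = 19.665 km.

016°, 19.7 km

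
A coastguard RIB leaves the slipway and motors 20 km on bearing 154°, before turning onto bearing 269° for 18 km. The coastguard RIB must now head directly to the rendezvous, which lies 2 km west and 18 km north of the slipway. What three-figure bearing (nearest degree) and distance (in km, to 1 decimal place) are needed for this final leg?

Leg 1 (154°, 20 km): east 20 sin 154° = 8.77, north 20 cos 154° = -17.98
Leg 2 (269°, 18 km): east 18 sin 269° = -18.00, north 18 cos 269° = -0.31
Current position: (-9.23, -18.29). Target: (-2, 18). Remaining: Δeast = 7.23, Δnorth = 36.29.
Bearing = atan2(7.23, 36.29) mod 360° = 11.27°; distance = √((7.23)² + (36.29)²) = 37.003 km.

011°, 37.0 km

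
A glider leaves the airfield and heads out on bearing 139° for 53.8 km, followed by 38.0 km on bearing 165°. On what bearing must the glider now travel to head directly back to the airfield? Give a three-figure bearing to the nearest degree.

Leg 1 (139°, 53.8 km): east 53.8 sin 139° = 35.30, north 53.8 cos 139° = -40.60
Leg 2 (165°, 38.0 km): east 38.0 sin 165° = 9.84, north 38.0 cos 165° = -36.71
Net displacement: 45.13 east, -77.31 north. Direction back to start is (-45.13, 77.31): bearing = atan2(-45.13, 77.31) mod 360° = 329.72° ≈ 330°.

330°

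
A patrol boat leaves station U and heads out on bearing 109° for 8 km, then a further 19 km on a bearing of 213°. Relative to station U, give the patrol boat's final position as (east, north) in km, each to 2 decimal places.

Leg 1 (109°, 8 km): east 8 sin 109° = 7.56, north 8 cos 109° = -2.60
Leg 2 (213°, 19 km): east 19 sin 213° = -10.35, north 19 cos 213° = -15.93
Summing: -2.78 km east, -18.54 km north → (-2.78, -18.54).

(-2.78, -18.54)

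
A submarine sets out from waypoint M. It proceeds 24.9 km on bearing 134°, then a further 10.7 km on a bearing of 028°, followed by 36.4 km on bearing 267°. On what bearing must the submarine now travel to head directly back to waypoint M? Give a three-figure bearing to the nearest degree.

054°

Leg 1 (134°, 24.9 km): east 24.9 sin 134° = 17.91, north 24.9 cos 134° = -17.30
Leg 2 (028°, 10.7 km): east 10.7 sin 28° = 5.02, north 10.7 cos 28° = 9.45
Leg 3 (267°, 36.4 km): east 36.4 sin 267° = -36.35, north 36.4 cos 267° = -1.91
Net displacement: -13.42 east, -9.75 north. Direction back to start is (13.42, 9.75): bearing = atan2(13.42, 9.75) mod 360° = 53.98° ≈ 054°.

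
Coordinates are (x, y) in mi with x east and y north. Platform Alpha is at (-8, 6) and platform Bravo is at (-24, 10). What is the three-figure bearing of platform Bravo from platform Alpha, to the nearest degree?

284°

Δeast = -24 − -8 = -16.00; Δnorth = 10 − 6 = 4.00.
Bearing = atan2(Δeast, Δnorth) mod 360° = 284.04° ≈ 284°.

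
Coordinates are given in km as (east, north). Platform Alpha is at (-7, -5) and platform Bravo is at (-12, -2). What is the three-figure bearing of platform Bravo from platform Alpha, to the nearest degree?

Δeast = -12 − -7 = -5.00; Δnorth = -2 − -5 = 3.00.
Bearing = atan2(Δeast, Δnorth) mod 360° = 300.96° ≈ 301°.

301°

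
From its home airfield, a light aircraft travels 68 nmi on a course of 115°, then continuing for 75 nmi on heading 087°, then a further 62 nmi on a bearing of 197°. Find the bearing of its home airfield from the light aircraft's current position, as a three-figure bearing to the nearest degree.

Leg 1 (115°, 68 nmi): east 68 sin 115° = 61.63, north 68 cos 115° = -28.74
Leg 2 (087°, 75 nmi): east 75 sin 87° = 74.90, north 75 cos 87° = 3.93
Leg 3 (197°, 62 nmi): east 62 sin 197° = -18.13, north 62 cos 197° = -59.29
Net displacement: 118.40 east, -84.10 north. Direction back to start is (-118.40, 84.10): bearing = atan2(-118.40, 84.10) mod 360° = 305.39° ≈ 305°.

305°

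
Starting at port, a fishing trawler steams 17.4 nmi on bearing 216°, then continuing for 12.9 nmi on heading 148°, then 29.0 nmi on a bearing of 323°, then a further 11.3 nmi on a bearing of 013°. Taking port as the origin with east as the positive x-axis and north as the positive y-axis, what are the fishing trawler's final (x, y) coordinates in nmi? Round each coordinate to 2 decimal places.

(-18.30, 9.15)

Leg 1 (216°, 17.4 nmi): east 17.4 sin 216° = -10.23, north 17.4 cos 216° = -14.08
Leg 2 (148°, 12.9 nmi): east 12.9 sin 148° = 6.84, north 12.9 cos 148° = -10.94
Leg 3 (323°, 29.0 nmi): east 29.0 sin 323° = -17.45, north 29.0 cos 323° = 23.16
Leg 4 (013°, 11.3 nmi): east 11.3 sin 13° = 2.54, north 11.3 cos 13° = 11.01
Summing: -18.30 nmi east, 9.15 nmi north → (-18.30, 9.15).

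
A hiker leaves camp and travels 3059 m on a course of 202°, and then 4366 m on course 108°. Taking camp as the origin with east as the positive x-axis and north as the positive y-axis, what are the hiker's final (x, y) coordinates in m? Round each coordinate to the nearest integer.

Leg 1 (202°, 3059 m): east 3059 sin 202° = -1145.92, north 3059 cos 202° = -2836.26
Leg 2 (108°, 4366 m): east 4366 sin 108° = 4152.31, north 4366 cos 108° = -1349.17
Summing: 3006.39 m east, -4185.42 m north → (3006, -4185).

(3006, -4185)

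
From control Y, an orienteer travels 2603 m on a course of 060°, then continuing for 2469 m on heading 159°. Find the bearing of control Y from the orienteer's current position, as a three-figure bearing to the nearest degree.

Leg 1 (060°, 2603 m): east 2603 sin 60° = 2254.26, north 2603 cos 60° = 1301.50
Leg 2 (159°, 2469 m): east 2469 sin 159° = 884.81, north 2469 cos 159° = -2305.01
Net displacement: 3139.07 east, -1003.51 north. Direction back to start is (-3139.07, 1003.51): bearing = atan2(-3139.07, 1003.51) mod 360° = 287.73° ≈ 288°.

288°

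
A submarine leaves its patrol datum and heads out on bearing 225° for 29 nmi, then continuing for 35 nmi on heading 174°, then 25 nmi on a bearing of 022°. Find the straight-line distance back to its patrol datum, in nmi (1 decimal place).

33.0 nmi

Leg 1 (225°, 29 nmi): east 29 sin 225° = -20.51, north 29 cos 225° = -20.51
Leg 2 (174°, 35 nmi): east 35 sin 174° = 3.66, north 35 cos 174° = -34.81
Leg 3 (022°, 25 nmi): east 25 sin 22° = 9.37, north 25 cos 22° = 23.18
Net: -7.48 east, -32.13 north. Distance = √((-7.48)² + (-32.13)²) = 32.994 nmi.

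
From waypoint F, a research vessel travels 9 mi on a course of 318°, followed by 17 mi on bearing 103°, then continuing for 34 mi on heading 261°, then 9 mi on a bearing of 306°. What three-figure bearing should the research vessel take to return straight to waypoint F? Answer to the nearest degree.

095°

Leg 1 (318°, 9 mi): east 9 sin 318° = -6.02, north 9 cos 318° = 6.69
Leg 2 (103°, 17 mi): east 17 sin 103° = 16.56, north 17 cos 103° = -3.82
Leg 3 (261°, 34 mi): east 34 sin 261° = -33.58, north 34 cos 261° = -5.32
Leg 4 (306°, 9 mi): east 9 sin 306° = -7.28, north 9 cos 306° = 5.29
Net displacement: -30.32 east, 2.84 north. Direction back to start is (30.32, -2.84): bearing = atan2(30.32, -2.84) mod 360° = 95.34° ≈ 095°.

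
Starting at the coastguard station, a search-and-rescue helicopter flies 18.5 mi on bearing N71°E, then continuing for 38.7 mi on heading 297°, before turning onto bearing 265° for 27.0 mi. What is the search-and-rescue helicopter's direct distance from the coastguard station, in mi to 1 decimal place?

Leg 1 (N71°E, 18.5 mi): east 18.5 sin 71° = 17.49, north 18.5 cos 71° = 6.02
Leg 2 (297°, 38.7 mi): east 38.7 sin 297° = -34.48, north 38.7 cos 297° = 17.57
Leg 3 (265°, 27.0 mi): east 27.0 sin 265° = -26.90, north 27.0 cos 265° = -2.35
Net: -43.89 east, 21.24 north. Distance = √((-43.89)² + (21.24)²) = 48.756 mi.

48.8 mi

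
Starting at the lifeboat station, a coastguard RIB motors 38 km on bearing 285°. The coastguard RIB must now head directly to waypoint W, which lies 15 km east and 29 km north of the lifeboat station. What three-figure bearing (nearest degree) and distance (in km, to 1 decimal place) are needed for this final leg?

070°, 55.1 km

Leg 1 (285°, 38 km): east 38 sin 285° = -36.71, north 38 cos 285° = 9.84
Current position: (-36.71, 9.84). Target: (15, 29). Remaining: Δeast = 51.71, Δnorth = 19.16.
Bearing = atan2(51.71, 19.16) mod 360° = 69.66°; distance = √((51.71)² + (19.16)²) = 55.143 km.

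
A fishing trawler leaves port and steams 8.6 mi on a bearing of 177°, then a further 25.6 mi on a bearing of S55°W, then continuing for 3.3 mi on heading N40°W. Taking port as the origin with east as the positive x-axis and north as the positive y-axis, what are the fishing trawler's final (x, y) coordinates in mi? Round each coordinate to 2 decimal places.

(-22.64, -20.74)

Leg 1 (177°, 8.6 mi): east 8.6 sin 177° = 0.45, north 8.6 cos 177° = -8.59
Leg 2 (S55°W, 25.6 mi): east 25.6 sin 235° = -20.97, north 25.6 cos 235° = -14.68
Leg 3 (N40°W, 3.3 mi): east 3.3 sin 320° = -2.12, north 3.3 cos 320° = 2.53
Summing: -22.64 mi east, -20.74 mi north → (-22.64, -20.74).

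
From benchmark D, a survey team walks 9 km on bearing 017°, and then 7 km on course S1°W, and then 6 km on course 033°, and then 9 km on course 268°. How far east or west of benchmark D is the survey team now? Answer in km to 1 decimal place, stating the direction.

3.2 km west

Leg 1 (017°, 9 km): east 9 sin 17° = 2.63, north 9 cos 17° = 8.61
Leg 2 (S1°W, 7 km): east 7 sin 181° = -0.12, north 7 cos 181° = -7.00
Leg 3 (033°, 6 km): east 6 sin 33° = 3.27, north 6 cos 33° = 5.03
Leg 4 (268°, 9 km): east 9 sin 268° = -8.99, north 9 cos 268° = -0.31
Net east component: -3.22 km.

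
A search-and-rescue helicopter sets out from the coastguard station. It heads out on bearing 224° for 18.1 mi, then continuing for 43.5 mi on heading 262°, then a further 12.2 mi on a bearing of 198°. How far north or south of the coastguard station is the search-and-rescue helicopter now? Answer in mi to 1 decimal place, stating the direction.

Leg 1 (224°, 18.1 mi): east 18.1 sin 224° = -12.57, north 18.1 cos 224° = -13.02
Leg 2 (262°, 43.5 mi): east 43.5 sin 262° = -43.08, north 43.5 cos 262° = -6.05
Leg 3 (198°, 12.2 mi): east 12.2 sin 198° = -3.77, north 12.2 cos 198° = -11.60
Net north component: -30.68 mi.

30.7 mi south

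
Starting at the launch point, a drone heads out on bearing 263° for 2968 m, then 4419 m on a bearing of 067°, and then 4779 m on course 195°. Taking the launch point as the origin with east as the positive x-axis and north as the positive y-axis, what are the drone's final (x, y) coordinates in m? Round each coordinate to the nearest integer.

Leg 1 (263°, 2968 m): east 2968 sin 263° = -2945.88, north 2968 cos 263° = -361.71
Leg 2 (067°, 4419 m): east 4419 sin 67° = 4067.71, north 4419 cos 67° = 1726.64
Leg 3 (195°, 4779 m): east 4779 sin 195° = -1236.90, north 4779 cos 195° = -4616.16
Summing: -115.06 m east, -3251.23 m north → (-115, -3251).

(-115, -3251)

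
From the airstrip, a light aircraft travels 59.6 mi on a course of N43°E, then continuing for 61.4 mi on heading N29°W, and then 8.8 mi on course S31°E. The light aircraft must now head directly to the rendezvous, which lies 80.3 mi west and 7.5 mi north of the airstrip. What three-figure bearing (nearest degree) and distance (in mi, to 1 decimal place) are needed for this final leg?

Leg 1 (N43°E, 59.6 mi): east 59.6 sin 43° = 40.65, north 59.6 cos 43° = 43.59
Leg 2 (N29°W, 61.4 mi): east 61.4 sin 331° = -29.77, north 61.4 cos 331° = 53.70
Leg 3 (S31°E, 8.8 mi): east 8.8 sin 149° = 4.53, north 8.8 cos 149° = -7.54
Current position: (15.41, 89.75). Target: (-80.3, 7.5). Remaining: Δeast = -95.71, Δnorth = -82.25.
Bearing = atan2(-95.71, -82.25) mod 360° = 229.33°; distance = √((-95.71)² + (-82.25)²) = 126.196 mi.

229°, 126.2 mi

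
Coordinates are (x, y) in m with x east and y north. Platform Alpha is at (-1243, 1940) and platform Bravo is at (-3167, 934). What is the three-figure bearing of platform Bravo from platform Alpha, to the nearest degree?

Δeast = -3167 − -1243 = -1924.00; Δnorth = 934 − 1940 = -1006.00.
Bearing = atan2(Δeast, Δnorth) mod 360° = 242.40° ≈ 242°.

242°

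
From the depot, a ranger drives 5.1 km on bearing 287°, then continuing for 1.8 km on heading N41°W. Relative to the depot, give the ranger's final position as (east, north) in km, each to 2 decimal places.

Leg 1 (287°, 5.1 km): east 5.1 sin 287° = -4.88, north 5.1 cos 287° = 1.49
Leg 2 (N41°W, 1.8 km): east 1.8 sin 319° = -1.18, north 1.8 cos 319° = 1.36
Summing: -6.06 km east, 2.85 km north → (-6.06, 2.85).

(-6.06, 2.85)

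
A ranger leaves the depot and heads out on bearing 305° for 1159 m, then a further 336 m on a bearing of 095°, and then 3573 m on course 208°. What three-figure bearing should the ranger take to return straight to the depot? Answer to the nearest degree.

Leg 1 (305°, 1159 m): east 1159 sin 305° = -949.40, north 1159 cos 305° = 664.78
Leg 2 (095°, 336 m): east 336 sin 95° = 334.72, north 336 cos 95° = -29.28
Leg 3 (208°, 3573 m): east 3573 sin 208° = -1677.42, north 3573 cos 208° = -3154.77
Net displacement: -2292.10 east, -2519.28 north. Direction back to start is (2292.10, 2519.28): bearing = atan2(2292.10, 2519.28) mod 360° = 42.30° ≈ 042°.

042°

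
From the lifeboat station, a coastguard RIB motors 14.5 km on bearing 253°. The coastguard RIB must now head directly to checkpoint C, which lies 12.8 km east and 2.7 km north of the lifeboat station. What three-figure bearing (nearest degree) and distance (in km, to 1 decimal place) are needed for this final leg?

Leg 1 (253°, 14.5 km): east 14.5 sin 253° = -13.87, north 14.5 cos 253° = -4.24
Current position: (-13.87, -4.24). Target: (12.8, 2.7). Remaining: Δeast = 26.67, Δnorth = 6.94.
Bearing = atan2(26.67, 6.94) mod 360° = 75.41°; distance = √((26.67)² + (6.94)²) = 27.555 km.

075°, 27.6 km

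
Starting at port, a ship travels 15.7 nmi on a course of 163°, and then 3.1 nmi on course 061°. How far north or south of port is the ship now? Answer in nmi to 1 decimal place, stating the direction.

13.5 nmi south

Leg 1 (163°, 15.7 nmi): east 15.7 sin 163° = 4.59, north 15.7 cos 163° = -15.01
Leg 2 (061°, 3.1 nmi): east 3.1 sin 61° = 2.71, north 3.1 cos 61° = 1.50
Net north component: -13.51 nmi.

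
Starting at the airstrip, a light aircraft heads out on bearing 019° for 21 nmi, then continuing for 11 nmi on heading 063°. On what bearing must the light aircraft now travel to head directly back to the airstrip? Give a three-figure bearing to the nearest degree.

214°

Leg 1 (019°, 21 nmi): east 21 sin 19° = 6.84, north 21 cos 19° = 19.86
Leg 2 (063°, 11 nmi): east 11 sin 63° = 9.80, north 11 cos 63° = 4.99
Net displacement: 16.64 east, 24.85 north. Direction back to start is (-16.64, -24.85): bearing = atan2(-16.64, -24.85) mod 360° = 213.80° ≈ 214°.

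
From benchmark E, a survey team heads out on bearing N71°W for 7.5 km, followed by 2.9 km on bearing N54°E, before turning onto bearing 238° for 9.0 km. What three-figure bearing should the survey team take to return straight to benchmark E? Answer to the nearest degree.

087°

Leg 1 (N71°W, 7.5 km): east 7.5 sin 289° = -7.09, north 7.5 cos 289° = 2.44
Leg 2 (N54°E, 2.9 km): east 2.9 sin 54° = 2.35, north 2.9 cos 54° = 1.70
Leg 3 (238°, 9.0 km): east 9.0 sin 238° = -7.63, north 9.0 cos 238° = -4.77
Net displacement: -12.38 east, -0.62 north. Direction back to start is (12.38, 0.62): bearing = atan2(12.38, 0.62) mod 360° = 87.12° ≈ 087°.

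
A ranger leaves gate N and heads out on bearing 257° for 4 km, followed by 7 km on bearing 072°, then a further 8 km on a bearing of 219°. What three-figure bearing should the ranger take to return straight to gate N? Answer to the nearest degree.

025°

Leg 1 (257°, 4 km): east 4 sin 257° = -3.90, north 4 cos 257° = -0.90
Leg 2 (072°, 7 km): east 7 sin 72° = 6.66, north 7 cos 72° = 2.16
Leg 3 (219°, 8 km): east 8 sin 219° = -5.03, north 8 cos 219° = -6.22
Net displacement: -2.27 east, -4.95 north. Direction back to start is (2.27, 4.95): bearing = atan2(2.27, 4.95) mod 360° = 24.66° ≈ 025°.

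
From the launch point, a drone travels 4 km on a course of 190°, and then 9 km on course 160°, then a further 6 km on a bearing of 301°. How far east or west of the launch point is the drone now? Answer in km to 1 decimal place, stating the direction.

Leg 1 (190°, 4 km): east 4 sin 190° = -0.69, north 4 cos 190° = -3.94
Leg 2 (160°, 9 km): east 9 sin 160° = 3.08, north 9 cos 160° = -8.46
Leg 3 (301°, 6 km): east 6 sin 301° = -5.14, north 6 cos 301° = 3.09
Net east component: -2.76 km.

2.8 km west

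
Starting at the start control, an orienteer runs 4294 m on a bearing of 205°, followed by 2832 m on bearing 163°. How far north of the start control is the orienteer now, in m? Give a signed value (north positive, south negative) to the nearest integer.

Leg 1 (205°, 4294 m): east 4294 sin 205° = -1814.72, north 4294 cos 205° = -3891.69
Leg 2 (163°, 2832 m): east 2832 sin 163° = 828.00, north 2832 cos 163° = -2708.26
Net north component: -6599.94 m.

-6600 m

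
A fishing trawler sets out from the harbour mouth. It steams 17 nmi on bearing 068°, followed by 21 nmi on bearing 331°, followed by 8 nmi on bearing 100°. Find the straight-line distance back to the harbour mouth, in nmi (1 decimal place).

Leg 1 (068°, 17 nmi): east 17 sin 68° = 15.76, north 17 cos 68° = 6.37
Leg 2 (331°, 21 nmi): east 21 sin 331° = -10.18, north 21 cos 331° = 18.37
Leg 3 (100°, 8 nmi): east 8 sin 100° = 7.88, north 8 cos 100° = -1.39
Net: 13.46 east, 23.35 north. Distance = √((13.46)² + (23.35)²) = 26.948 nmi.

26.9 nmi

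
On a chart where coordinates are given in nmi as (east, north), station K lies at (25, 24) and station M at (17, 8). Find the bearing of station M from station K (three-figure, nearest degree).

Δeast = 17 − 25 = -8.00; Δnorth = 8 − 24 = -16.00.
Bearing = atan2(Δeast, Δnorth) mod 360° = 206.57° ≈ 207°.

207°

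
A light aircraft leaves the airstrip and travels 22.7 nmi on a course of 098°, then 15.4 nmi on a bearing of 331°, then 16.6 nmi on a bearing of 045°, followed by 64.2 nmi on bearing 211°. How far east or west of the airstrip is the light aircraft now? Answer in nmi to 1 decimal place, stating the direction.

Leg 1 (098°, 22.7 nmi): east 22.7 sin 98° = 22.48, north 22.7 cos 98° = -3.16
Leg 2 (331°, 15.4 nmi): east 15.4 sin 331° = -7.47, north 15.4 cos 331° = 13.47
Leg 3 (045°, 16.6 nmi): east 16.6 sin 45° = 11.74, north 16.6 cos 45° = 11.74
Leg 4 (211°, 64.2 nmi): east 64.2 sin 211° = -33.07, north 64.2 cos 211° = -55.03
Net east component: -6.31 nmi.

6.3 nmi west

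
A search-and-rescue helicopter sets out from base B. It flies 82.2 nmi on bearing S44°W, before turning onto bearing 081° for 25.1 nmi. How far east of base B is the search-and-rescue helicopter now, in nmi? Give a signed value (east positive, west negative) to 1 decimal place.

Leg 1 (S44°W, 82.2 nmi): east 82.2 sin 224° = -57.10, north 82.2 cos 224° = -59.13
Leg 2 (081°, 25.1 nmi): east 25.1 sin 81° = 24.79, north 25.1 cos 81° = 3.93
Net east component: -32.31 nmi.

-32.3 nmi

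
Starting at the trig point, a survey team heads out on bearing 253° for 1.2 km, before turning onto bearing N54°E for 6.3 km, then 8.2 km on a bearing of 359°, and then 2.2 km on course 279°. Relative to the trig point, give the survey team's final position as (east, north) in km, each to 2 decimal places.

(1.63, 11.90)

Leg 1 (253°, 1.2 km): east 1.2 sin 253° = -1.15, north 1.2 cos 253° = -0.35
Leg 2 (N54°E, 6.3 km): east 6.3 sin 54° = 5.10, north 6.3 cos 54° = 3.70
Leg 3 (359°, 8.2 km): east 8.2 sin 359° = -0.14, north 8.2 cos 359° = 8.20
Leg 4 (279°, 2.2 km): east 2.2 sin 279° = -2.17, north 2.2 cos 279° = 0.34
Summing: 1.63 km east, 11.90 km north → (1.63, 11.90).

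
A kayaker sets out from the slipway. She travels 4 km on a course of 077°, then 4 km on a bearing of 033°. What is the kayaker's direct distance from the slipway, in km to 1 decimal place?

7.4 km

Leg 1 (077°, 4 km): east 4 sin 77° = 3.90, north 4 cos 77° = 0.90
Leg 2 (033°, 4 km): east 4 sin 33° = 2.18, north 4 cos 33° = 3.35
Net: 6.08 east, 4.25 north. Distance = √((6.08)² + (4.25)²) = 7.417 km.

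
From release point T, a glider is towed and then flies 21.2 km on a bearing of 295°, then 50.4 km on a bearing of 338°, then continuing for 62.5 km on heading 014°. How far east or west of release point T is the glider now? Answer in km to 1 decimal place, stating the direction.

23.0 km west

Leg 1 (295°, 21.2 km): east 21.2 sin 295° = -19.21, north 21.2 cos 295° = 8.96
Leg 2 (338°, 50.4 km): east 50.4 sin 338° = -18.88, north 50.4 cos 338° = 46.73
Leg 3 (014°, 62.5 km): east 62.5 sin 14° = 15.12, north 62.5 cos 14° = 60.64
Net east component: -22.97 km.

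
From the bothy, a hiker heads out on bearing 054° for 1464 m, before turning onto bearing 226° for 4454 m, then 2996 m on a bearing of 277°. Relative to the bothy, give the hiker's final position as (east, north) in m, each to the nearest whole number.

(-4993, -1868)

Leg 1 (054°, 1464 m): east 1464 sin 54° = 1184.40, north 1464 cos 54° = 860.52
Leg 2 (226°, 4454 m): east 4454 sin 226° = -3203.94, north 4454 cos 226° = -3094.01
Leg 3 (277°, 2996 m): east 2996 sin 277° = -2973.67, north 2996 cos 277° = 365.12
Summing: -4993.21 m east, -1868.37 m north → (-4993, -1868).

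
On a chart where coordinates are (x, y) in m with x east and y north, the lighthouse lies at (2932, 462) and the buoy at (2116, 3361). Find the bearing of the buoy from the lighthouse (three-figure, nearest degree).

344°

Δeast = 2116 − 2932 = -816.00; Δnorth = 3361 − 462 = 2899.00.
Bearing = atan2(Δeast, Δnorth) mod 360° = 344.28° ≈ 344°.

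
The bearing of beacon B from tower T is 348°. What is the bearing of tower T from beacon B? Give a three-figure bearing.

Back-bearing = 348° − 180° = 168°.

168°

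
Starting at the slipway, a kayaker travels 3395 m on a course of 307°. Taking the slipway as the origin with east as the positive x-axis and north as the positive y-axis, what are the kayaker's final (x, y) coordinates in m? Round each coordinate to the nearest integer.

(-2711, 2043)

Leg 1 (307°, 3395 m): east 3395 sin 307° = -2711.37, north 3395 cos 307° = 2043.16
Summing: -2711.37 m east, 2043.16 m north → (-2711, 2043).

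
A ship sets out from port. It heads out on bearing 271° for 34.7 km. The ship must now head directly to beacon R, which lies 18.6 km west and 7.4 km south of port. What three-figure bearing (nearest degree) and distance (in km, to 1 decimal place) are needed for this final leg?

Leg 1 (271°, 34.7 km): east 34.7 sin 271° = -34.69, north 34.7 cos 271° = 0.61
Current position: (-34.69, 0.61). Target: (-18.6, -7.4). Remaining: Δeast = 16.09, Δnorth = -8.01.
Bearing = atan2(16.09, -8.01) mod 360° = 116.45°; distance = √((16.09)² + (-8.01)²) = 17.976 km.

116°, 18.0 km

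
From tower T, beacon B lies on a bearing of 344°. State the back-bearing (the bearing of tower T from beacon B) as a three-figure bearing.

Back-bearing = 344° − 180° = 164°.

164°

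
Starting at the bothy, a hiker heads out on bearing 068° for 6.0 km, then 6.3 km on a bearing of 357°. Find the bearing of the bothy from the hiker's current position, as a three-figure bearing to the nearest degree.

212°

Leg 1 (068°, 6.0 km): east 6.0 sin 68° = 5.56, north 6.0 cos 68° = 2.25
Leg 2 (357°, 6.3 km): east 6.3 sin 357° = -0.33, north 6.3 cos 357° = 6.29
Net displacement: 5.23 east, 8.54 north. Direction back to start is (-5.23, -8.54): bearing = atan2(-5.23, -8.54) mod 360° = 211.50° ≈ 212°.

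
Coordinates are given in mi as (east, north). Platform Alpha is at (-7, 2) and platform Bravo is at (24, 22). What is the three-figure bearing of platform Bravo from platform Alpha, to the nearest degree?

057°

Δeast = 24 − -7 = 31.00; Δnorth = 22 − 2 = 20.00.
Bearing = atan2(Δeast, Δnorth) mod 360° = 57.17° ≈ 057°.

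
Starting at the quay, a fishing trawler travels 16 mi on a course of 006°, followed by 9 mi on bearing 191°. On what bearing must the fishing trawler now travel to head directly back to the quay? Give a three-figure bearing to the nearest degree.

Leg 1 (006°, 16 mi): east 16 sin 6° = 1.67, north 16 cos 6° = 15.91
Leg 2 (191°, 9 mi): east 9 sin 191° = -1.72, north 9 cos 191° = -8.83
Net displacement: -0.04 east, 7.08 north. Direction back to start is (0.04, -7.08): bearing = atan2(0.04, -7.08) mod 360° = 179.64° ≈ 180°.

180°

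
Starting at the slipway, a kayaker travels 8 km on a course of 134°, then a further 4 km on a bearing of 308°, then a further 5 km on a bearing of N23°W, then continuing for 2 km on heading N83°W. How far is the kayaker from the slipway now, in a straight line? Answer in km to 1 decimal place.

2.2 km

Leg 1 (134°, 8 km): east 8 sin 134° = 5.75, north 8 cos 134° = -5.56
Leg 2 (308°, 4 km): east 4 sin 308° = -3.15, north 4 cos 308° = 2.46
Leg 3 (N23°W, 5 km): east 5 sin 337° = -1.95, north 5 cos 337° = 4.60
Leg 4 (N83°W, 2 km): east 2 sin 277° = -1.99, north 2 cos 277° = 0.24
Net: -1.34 east, 1.75 north. Distance = √((-1.34)² + (1.75)²) = 2.203 km.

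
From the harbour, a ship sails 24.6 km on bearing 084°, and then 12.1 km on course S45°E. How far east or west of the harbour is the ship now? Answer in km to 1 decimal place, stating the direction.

33.0 km east

Leg 1 (084°, 24.6 km): east 24.6 sin 84° = 24.47, north 24.6 cos 84° = 2.57
Leg 2 (S45°E, 12.1 km): east 12.1 sin 135° = 8.56, north 12.1 cos 135° = -8.56
Net east component: 33.02 km.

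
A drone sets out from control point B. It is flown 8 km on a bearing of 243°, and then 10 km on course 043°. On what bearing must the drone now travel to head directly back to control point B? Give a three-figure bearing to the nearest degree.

Leg 1 (243°, 8 km): east 8 sin 243° = -7.13, north 8 cos 243° = -3.63
Leg 2 (043°, 10 km): east 10 sin 43° = 6.82, north 10 cos 43° = 7.31
Net displacement: -0.31 east, 3.68 north. Direction back to start is (0.31, -3.68): bearing = atan2(0.31, -3.68) mod 360° = 175.22° ≈ 175°.

175°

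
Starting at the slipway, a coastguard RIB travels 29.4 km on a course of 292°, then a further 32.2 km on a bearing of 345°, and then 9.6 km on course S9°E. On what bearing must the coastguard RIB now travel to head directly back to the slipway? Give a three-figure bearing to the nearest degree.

134°

Leg 1 (292°, 29.4 km): east 29.4 sin 292° = -27.26, north 29.4 cos 292° = 11.01
Leg 2 (345°, 32.2 km): east 32.2 sin 345° = -8.33, north 32.2 cos 345° = 31.10
Leg 3 (S9°E, 9.6 km): east 9.6 sin 171° = 1.50, north 9.6 cos 171° = -9.48
Net displacement: -34.09 east, 32.63 north. Direction back to start is (34.09, -32.63): bearing = atan2(34.09, -32.63) mod 360° = 133.75° ≈ 134°.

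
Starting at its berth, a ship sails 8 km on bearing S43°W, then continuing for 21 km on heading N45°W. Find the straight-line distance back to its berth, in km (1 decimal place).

Leg 1 (S43°W, 8 km): east 8 sin 223° = -5.46, north 8 cos 223° = -5.85
Leg 2 (N45°W, 21 km): east 21 sin 315° = -14.85, north 21 cos 315° = 14.85
Net: -20.31 east, 9.00 north. Distance = √((-20.31)² + (9.00)²) = 22.210 km.

22.2 km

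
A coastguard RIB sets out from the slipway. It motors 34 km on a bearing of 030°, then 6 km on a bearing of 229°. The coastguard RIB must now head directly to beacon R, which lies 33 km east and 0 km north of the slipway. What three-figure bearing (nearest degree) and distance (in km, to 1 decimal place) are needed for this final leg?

Leg 1 (030°, 34 km): east 34 sin 30° = 17.00, north 34 cos 30° = 29.44
Leg 2 (229°, 6 km): east 6 sin 229° = -4.53, north 6 cos 229° = -3.94
Current position: (12.47, 25.51). Target: (33, 0). Remaining: Δeast = 20.53, Δnorth = -25.51.
Bearing = atan2(20.53, -25.51) mod 360° = 141.17°; distance = √((20.53)² + (-25.51)²) = 32.743 km.

141°, 32.7 km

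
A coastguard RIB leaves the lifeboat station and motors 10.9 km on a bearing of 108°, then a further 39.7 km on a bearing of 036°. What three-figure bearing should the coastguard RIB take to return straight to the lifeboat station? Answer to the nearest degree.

Leg 1 (108°, 10.9 km): east 10.9 sin 108° = 10.37, north 10.9 cos 108° = -3.37
Leg 2 (036°, 39.7 km): east 39.7 sin 36° = 23.34, north 39.7 cos 36° = 32.12
Net displacement: 33.70 east, 28.75 north. Direction back to start is (-33.70, -28.75): bearing = atan2(-33.70, -28.75) mod 360° = 229.53° ≈ 230°.

230°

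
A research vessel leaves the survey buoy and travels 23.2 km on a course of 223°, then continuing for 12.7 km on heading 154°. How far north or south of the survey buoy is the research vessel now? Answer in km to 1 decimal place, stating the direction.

28.4 km south

Leg 1 (223°, 23.2 km): east 23.2 sin 223° = -15.82, north 23.2 cos 223° = -16.97
Leg 2 (154°, 12.7 km): east 12.7 sin 154° = 5.57, north 12.7 cos 154° = -11.41
Net north component: -28.38 km.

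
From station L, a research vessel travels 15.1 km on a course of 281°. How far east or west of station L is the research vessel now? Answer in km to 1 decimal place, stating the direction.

Leg 1 (281°, 15.1 km): east 15.1 sin 281° = -14.82, north 15.1 cos 281° = 2.88
Net east component: -14.82 km.

14.8 km west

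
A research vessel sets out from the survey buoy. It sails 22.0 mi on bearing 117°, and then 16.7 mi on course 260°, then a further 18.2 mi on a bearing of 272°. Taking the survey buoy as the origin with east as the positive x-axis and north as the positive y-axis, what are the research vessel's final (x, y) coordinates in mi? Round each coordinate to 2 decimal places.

Leg 1 (117°, 22.0 mi): east 22.0 sin 117° = 19.60, north 22.0 cos 117° = -9.99
Leg 2 (260°, 16.7 mi): east 16.7 sin 260° = -16.45, north 16.7 cos 260° = -2.90
Leg 3 (272°, 18.2 mi): east 18.2 sin 272° = -18.19, north 18.2 cos 272° = 0.64
Summing: -15.03 mi east, -12.25 mi north → (-15.03, -12.25).

(-15.03, -12.25)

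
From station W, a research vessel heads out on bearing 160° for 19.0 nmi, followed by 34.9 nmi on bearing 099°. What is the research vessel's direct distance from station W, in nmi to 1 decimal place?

47.1 nmi

Leg 1 (160°, 19.0 nmi): east 19.0 sin 160° = 6.50, north 19.0 cos 160° = -17.85
Leg 2 (099°, 34.9 nmi): east 34.9 sin 99° = 34.47, north 34.9 cos 99° = -5.46
Net: 40.97 east, -23.31 north. Distance = √((40.97)² + (-23.31)²) = 47.138 nmi.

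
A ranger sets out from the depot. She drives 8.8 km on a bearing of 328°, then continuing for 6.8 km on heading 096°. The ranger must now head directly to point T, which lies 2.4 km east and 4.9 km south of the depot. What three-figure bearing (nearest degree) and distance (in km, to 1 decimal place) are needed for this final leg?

Leg 1 (328°, 8.8 km): east 8.8 sin 328° = -4.66, north 8.8 cos 328° = 7.46
Leg 2 (096°, 6.8 km): east 6.8 sin 96° = 6.76, north 6.8 cos 96° = -0.71
Current position: (2.10, 6.75). Target: (2.4, -4.9). Remaining: Δeast = 0.30, Δnorth = -11.65.
Bearing = atan2(0.30, -11.65) mod 360° = 178.52°; distance = √((0.30)² + (-11.65)²) = 11.656 km.

179°, 11.7 km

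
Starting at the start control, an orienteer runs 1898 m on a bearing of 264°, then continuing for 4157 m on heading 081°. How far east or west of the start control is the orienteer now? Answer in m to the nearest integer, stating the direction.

Leg 1 (264°, 1898 m): east 1898 sin 264° = -1887.60, north 1898 cos 264° = -198.40
Leg 2 (081°, 4157 m): east 4157 sin 81° = 4105.82, north 4157 cos 81° = 650.30
Net east component: 2218.22 m.

2218 m east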